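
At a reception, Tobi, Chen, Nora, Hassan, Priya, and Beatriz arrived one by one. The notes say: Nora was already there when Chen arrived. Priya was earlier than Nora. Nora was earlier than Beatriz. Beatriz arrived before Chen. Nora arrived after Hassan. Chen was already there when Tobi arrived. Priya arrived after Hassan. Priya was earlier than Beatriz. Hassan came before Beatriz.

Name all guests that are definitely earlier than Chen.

Directly stated before Chen: Beatriz and Nora.
Hassan reaches Chen via Hassan → Beatriz → Chen.
Priya reaches Chen via Priya → Nora → Chen.
No chain forces Tobi ahead of Chen.

Beatriz, Hassan, Nora, Priya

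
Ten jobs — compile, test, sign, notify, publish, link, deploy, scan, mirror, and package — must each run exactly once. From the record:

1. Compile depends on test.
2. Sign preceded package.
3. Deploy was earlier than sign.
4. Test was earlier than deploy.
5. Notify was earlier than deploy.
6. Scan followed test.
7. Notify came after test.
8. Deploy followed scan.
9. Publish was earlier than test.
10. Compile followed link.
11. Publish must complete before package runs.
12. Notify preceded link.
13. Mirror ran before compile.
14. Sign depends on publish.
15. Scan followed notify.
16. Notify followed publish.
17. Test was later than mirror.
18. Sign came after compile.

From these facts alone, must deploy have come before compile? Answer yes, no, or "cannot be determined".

No chain of stated constraints runs from deploy to compile, and none runs from compile to deploy either.
So the relative order of deploy and compile is not fixed by the given facts.

cannot be determined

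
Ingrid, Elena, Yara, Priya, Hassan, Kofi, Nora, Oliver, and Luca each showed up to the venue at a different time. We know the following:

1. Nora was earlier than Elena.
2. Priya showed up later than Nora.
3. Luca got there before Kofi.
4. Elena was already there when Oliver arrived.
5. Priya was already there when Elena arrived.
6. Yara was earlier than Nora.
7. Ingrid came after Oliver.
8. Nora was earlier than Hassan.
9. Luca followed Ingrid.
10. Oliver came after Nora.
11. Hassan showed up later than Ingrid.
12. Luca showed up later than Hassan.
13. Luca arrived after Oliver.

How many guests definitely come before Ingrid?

5

Directly stated before Ingrid: Oliver.
Elena reaches Ingrid via Elena → Oliver → Ingrid.
Nora reaches Ingrid via Nora → Oliver → Ingrid.
Priya reaches Ingrid via Priya → Elena → Oliver → Ingrid.
Likewise Yara reaches Ingrid by chaining the stated constraints.
That's Elena, Nora, Oliver, Priya, and Yara — 5 in all.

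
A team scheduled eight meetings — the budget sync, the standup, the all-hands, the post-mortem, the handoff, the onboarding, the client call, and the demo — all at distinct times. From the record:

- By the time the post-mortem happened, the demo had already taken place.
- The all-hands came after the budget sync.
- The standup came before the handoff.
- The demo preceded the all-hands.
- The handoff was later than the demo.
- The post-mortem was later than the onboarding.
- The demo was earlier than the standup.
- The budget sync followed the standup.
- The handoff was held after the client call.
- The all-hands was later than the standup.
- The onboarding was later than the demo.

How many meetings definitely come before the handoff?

3

Directly stated before the handoff: the client call, the demo, and the standup.
That's the client call, the demo, and the standup — 3 in all.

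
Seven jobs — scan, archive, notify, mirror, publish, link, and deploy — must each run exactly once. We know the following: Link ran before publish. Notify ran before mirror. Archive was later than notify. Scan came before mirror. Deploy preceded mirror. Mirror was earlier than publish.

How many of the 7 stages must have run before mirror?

Directly stated before mirror: deploy, notify, and scan.
No chain forces archive (or any of the others) ahead of mirror.
That's deploy, notify, and scan — 3 in all.

3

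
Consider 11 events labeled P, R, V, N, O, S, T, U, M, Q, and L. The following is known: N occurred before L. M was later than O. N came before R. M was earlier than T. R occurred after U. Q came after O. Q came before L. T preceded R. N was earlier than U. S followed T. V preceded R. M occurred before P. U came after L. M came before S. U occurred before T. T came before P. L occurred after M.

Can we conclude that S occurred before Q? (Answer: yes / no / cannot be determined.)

no

Tracing the constraints gives Q → L → U → T → S, so Q must come before S.
That means S cannot be before Q.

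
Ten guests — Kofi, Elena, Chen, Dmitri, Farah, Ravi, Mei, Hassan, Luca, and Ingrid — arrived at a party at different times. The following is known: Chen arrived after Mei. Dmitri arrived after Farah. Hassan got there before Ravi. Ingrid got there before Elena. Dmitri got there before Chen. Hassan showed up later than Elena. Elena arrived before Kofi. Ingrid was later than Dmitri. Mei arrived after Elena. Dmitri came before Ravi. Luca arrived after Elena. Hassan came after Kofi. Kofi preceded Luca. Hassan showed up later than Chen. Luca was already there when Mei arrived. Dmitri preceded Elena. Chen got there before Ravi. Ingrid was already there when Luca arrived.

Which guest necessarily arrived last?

Every other guest has a chain of constraints placing them before Ravi, so Ravi is last.

Ravi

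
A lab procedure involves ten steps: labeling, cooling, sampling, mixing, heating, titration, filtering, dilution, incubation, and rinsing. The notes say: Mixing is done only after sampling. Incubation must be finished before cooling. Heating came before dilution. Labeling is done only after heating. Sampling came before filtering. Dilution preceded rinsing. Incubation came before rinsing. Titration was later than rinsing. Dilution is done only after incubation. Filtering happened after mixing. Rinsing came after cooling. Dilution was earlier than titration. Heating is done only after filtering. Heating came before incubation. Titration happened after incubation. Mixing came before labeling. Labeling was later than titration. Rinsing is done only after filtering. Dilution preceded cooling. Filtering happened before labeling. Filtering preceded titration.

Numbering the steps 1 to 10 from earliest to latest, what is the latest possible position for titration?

Titration must come before labeling — 1 step forced after it.
Everything else can be placed before titration in some valid order, so titration can sit as late as position 10 − 1 = 9.

9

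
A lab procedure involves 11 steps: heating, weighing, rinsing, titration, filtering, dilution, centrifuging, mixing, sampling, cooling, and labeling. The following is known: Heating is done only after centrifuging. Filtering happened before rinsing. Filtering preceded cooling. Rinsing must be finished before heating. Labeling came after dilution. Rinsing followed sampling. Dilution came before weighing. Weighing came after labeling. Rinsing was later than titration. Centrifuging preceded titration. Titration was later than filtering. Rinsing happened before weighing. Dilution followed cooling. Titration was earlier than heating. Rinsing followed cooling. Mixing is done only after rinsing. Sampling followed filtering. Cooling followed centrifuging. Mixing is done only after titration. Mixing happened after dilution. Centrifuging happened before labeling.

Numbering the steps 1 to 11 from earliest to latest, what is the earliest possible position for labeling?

Centrifuging, cooling, dilution, and filtering must all come before labeling — 4 forced predecessors.
Nothing else is forced ahead of labeling, so its earliest slot is position 4 + 1 = 5.

5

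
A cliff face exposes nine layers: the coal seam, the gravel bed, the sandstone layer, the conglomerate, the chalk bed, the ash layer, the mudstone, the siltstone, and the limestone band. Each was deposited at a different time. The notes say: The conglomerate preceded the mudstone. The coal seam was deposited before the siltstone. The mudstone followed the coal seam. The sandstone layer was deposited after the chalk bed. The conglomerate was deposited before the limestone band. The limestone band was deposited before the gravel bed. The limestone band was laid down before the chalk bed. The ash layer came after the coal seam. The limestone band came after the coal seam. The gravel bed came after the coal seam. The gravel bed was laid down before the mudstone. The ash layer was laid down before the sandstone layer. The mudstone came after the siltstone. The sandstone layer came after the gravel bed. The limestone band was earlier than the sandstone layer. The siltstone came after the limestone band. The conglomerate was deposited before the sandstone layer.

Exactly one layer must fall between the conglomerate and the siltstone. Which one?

Tracing the constraints gives the conglomerate → the limestone band → the siltstone, so the limestone band sits after the conglomerate and before the siltstone.
No other layer is forced both after the conglomerate and before the siltstone.

the limestone band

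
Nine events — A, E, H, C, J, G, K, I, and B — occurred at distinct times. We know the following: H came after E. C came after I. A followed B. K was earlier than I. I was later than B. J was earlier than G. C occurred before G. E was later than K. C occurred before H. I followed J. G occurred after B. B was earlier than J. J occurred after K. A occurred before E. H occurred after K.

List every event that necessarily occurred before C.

B, I, J, K

Directly stated before C: I.
B reaches C via B → I → C.
J reaches C via J → I → C.
K reaches C via K → I → C.
No chain forces G (or any of the others) ahead of C.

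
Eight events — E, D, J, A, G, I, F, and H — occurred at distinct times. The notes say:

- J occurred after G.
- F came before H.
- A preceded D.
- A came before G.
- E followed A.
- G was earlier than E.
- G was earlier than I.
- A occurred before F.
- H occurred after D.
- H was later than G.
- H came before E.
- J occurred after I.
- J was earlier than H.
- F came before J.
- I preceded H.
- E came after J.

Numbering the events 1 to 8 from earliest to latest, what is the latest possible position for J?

J must come before E and H — 2 events forced after it.
Everything else can be placed before J in some valid order, so J can sit as late as position 8 − 2 = 6.

6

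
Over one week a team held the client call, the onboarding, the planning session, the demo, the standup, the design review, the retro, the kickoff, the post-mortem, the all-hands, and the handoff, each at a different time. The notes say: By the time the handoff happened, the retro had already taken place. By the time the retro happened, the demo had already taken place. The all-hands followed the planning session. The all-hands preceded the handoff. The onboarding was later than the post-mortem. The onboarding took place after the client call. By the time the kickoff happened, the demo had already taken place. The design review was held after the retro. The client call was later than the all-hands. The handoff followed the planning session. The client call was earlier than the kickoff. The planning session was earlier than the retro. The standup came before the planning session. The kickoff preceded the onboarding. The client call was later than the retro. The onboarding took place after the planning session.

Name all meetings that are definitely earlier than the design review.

Directly stated before the design review: the retro.
The demo reaches the design review via the demo → the retro → the design review.
The planning session reaches the design review via the planning session → the retro → the design review.
The standup reaches the design review via the standup → the planning session → the retro → the design review.
No chain forces the client call (or any of the others) ahead of the design review.

the demo, the planning session, the retro, the standup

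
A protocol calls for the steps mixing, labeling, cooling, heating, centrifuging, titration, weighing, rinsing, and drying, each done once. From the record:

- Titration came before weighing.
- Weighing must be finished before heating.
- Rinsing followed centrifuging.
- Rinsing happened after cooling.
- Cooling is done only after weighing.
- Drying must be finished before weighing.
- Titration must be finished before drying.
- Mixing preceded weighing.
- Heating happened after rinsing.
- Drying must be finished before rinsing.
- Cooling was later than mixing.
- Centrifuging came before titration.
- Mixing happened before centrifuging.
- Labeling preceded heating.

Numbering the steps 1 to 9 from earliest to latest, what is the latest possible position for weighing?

Weighing must come before cooling, heating, and rinsing — 3 steps forced after it.
Everything else can be placed before weighing in some valid order, so weighing can sit as late as position 9 − 3 = 6.

6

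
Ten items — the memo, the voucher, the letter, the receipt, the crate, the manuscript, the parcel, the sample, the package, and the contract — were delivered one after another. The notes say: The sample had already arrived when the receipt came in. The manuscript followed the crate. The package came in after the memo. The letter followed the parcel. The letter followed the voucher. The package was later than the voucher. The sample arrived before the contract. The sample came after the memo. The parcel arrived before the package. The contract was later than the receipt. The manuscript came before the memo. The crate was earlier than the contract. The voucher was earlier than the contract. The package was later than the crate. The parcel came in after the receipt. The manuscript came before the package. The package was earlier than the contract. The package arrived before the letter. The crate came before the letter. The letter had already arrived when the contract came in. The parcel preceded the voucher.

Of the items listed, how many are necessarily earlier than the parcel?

Directly stated before the parcel: the receipt.
The crate reaches the parcel via the crate → the manuscript → the memo → the sample → the receipt → the parcel.
The manuscript reaches the parcel via the manuscript → the memo → the sample → the receipt → the parcel.
The memo reaches the parcel via the memo → the sample → the receipt → the parcel.
Likewise the sample reaches the parcel by chaining the stated constraints.
That's the crate, the manuscript, the memo, the receipt, and the sample — 5 in all.

5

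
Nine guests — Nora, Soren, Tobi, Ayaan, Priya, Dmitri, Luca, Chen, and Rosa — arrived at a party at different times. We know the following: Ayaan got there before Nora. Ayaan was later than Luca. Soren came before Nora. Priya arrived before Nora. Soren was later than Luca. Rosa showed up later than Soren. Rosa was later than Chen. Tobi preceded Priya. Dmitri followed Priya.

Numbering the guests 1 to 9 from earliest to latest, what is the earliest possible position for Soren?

2

Luca must come before Soren — 1 forced predecessor.
Nothing else is forced ahead of Soren, so their earliest slot is position 1 + 1 = 2.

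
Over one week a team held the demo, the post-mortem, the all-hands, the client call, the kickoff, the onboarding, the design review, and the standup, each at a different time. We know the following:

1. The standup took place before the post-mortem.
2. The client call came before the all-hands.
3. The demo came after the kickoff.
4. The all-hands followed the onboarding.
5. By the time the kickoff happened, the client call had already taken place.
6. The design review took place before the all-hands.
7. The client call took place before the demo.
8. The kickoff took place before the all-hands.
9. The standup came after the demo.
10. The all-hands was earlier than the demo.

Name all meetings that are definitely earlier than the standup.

Directly stated before the standup: the demo.
The all-hands reaches the standup via the all-hands → the demo → the standup.
The client call reaches the standup via the client call → the demo → the standup.
The design review reaches the standup via the design review → the all-hands → the demo → the standup.
Likewise the kickoff and the onboarding each reach the standup by chaining the stated constraints.
No chain forces the post-mortem ahead of the standup.

the all-hands, the client call, the demo, the design review, the kickoff, the onboarding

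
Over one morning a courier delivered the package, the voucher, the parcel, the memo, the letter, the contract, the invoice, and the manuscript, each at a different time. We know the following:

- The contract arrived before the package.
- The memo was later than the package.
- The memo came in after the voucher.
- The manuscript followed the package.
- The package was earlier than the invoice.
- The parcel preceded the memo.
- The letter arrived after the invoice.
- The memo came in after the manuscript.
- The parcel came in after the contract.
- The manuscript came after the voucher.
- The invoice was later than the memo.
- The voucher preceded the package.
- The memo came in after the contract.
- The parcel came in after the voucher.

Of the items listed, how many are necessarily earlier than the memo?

Directly stated before the memo: the contract, the manuscript, the package, the parcel, and the voucher.
That's the contract, the manuscript, the package, the parcel, and the voucher — 5 in all.

5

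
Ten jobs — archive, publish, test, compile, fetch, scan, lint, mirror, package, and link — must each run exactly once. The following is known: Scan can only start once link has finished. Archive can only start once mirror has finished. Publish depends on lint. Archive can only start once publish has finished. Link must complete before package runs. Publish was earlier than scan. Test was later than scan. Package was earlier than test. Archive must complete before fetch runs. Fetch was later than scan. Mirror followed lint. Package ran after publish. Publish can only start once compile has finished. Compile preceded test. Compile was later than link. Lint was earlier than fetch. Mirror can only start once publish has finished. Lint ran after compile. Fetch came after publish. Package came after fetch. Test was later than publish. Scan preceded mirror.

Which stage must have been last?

Every other stage has a chain of constraints placing it before test, so test is last.

test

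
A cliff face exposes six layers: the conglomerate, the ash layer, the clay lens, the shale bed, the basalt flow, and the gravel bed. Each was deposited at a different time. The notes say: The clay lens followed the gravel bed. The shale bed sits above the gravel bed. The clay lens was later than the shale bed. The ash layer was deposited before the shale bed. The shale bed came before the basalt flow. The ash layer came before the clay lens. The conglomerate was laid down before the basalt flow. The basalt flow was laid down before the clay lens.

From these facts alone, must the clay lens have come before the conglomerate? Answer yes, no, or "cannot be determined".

no

Tracing the constraints gives the conglomerate → the basalt flow → the clay lens, so the conglomerate must come before the clay lens.
That means the clay lens cannot be before the conglomerate.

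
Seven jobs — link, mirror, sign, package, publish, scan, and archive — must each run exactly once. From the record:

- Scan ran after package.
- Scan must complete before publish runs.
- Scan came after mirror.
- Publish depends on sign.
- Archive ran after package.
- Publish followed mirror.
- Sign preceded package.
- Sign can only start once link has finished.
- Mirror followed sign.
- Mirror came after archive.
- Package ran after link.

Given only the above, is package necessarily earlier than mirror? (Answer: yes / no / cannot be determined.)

yes

Chain the constraints: package → archive → mirror. Each link is directly stated, so package comes before mirror.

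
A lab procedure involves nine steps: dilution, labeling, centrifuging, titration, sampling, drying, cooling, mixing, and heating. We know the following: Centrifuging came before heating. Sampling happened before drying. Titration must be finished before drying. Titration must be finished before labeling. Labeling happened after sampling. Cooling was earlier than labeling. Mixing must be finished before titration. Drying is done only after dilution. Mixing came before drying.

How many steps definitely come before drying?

4

Directly stated before drying: dilution, mixing, sampling, and titration.
That's dilution, mixing, sampling, and titration — 4 in all.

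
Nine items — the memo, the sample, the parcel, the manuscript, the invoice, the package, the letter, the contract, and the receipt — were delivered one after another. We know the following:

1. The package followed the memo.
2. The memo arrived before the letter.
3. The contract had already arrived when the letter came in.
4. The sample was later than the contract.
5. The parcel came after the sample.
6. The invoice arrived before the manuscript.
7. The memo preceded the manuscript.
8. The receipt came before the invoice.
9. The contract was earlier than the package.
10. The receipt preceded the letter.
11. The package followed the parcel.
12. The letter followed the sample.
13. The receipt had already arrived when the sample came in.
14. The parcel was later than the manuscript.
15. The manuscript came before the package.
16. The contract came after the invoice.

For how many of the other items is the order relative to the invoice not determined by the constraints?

1

Forced before the invoice: the receipt; forced after the invoice: the contract, the letter, the manuscript, the package, the parcel, and the sample.
That leaves the memo with no forced order relative to the invoice — 1.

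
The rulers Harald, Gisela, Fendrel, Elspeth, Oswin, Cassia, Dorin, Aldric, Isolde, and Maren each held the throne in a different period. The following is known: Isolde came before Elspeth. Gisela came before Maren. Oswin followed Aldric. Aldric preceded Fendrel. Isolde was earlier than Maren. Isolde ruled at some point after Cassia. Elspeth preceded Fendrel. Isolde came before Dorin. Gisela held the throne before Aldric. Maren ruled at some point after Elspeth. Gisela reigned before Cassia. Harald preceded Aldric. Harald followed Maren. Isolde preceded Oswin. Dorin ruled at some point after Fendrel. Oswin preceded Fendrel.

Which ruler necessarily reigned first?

Gisela has a chain of constraints placing them before every other ruler, so Gisela must be first.

Gisela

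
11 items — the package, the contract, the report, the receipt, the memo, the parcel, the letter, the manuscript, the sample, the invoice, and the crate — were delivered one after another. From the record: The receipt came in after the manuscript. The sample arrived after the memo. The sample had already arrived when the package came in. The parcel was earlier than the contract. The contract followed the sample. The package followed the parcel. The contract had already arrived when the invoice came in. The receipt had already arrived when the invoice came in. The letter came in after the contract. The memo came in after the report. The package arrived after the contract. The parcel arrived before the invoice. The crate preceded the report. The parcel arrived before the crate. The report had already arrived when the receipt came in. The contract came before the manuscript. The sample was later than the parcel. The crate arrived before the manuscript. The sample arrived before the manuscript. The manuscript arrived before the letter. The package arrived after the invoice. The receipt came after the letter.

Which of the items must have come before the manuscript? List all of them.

Directly stated before the manuscript: the contract, the crate, and the sample.
The memo reaches the manuscript via the memo → the sample → the manuscript.
The parcel reaches the manuscript via the parcel → the sample → the manuscript.
The report reaches the manuscript via the report → the memo → the sample → the manuscript.

the contract, the crate, the memo, the parcel, the report, the sample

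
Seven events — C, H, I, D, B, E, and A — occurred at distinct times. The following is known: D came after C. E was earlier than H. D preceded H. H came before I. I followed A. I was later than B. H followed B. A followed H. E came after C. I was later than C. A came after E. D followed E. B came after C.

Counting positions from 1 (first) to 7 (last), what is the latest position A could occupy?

A must come before I — 1 event forced after it.
Everything else can be placed before A in some valid order, so A can sit as late as position 7 − 1 = 6.

6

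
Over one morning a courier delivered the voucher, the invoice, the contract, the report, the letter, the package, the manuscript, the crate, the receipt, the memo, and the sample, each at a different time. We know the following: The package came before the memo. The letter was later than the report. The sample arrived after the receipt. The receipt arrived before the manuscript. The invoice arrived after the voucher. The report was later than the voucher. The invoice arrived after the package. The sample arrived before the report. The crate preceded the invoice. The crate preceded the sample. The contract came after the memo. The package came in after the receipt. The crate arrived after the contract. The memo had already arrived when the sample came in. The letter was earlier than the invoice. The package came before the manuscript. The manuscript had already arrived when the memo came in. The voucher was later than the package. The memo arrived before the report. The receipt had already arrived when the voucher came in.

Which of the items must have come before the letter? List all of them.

the contract, the crate, the manuscript, the memo, the package, the receipt, the report, the sample, the voucher

Directly stated before the letter: the report.
The contract reaches the letter via the contract → the crate → the sample → the report → the letter.
The crate reaches the letter via the crate → the sample → the report → the letter.
The manuscript reaches the letter via the manuscript → the memo → the report → the letter.
Likewise the memo, the package, the receipt, the sample, and the voucher each reach the letter by chaining the stated constraints.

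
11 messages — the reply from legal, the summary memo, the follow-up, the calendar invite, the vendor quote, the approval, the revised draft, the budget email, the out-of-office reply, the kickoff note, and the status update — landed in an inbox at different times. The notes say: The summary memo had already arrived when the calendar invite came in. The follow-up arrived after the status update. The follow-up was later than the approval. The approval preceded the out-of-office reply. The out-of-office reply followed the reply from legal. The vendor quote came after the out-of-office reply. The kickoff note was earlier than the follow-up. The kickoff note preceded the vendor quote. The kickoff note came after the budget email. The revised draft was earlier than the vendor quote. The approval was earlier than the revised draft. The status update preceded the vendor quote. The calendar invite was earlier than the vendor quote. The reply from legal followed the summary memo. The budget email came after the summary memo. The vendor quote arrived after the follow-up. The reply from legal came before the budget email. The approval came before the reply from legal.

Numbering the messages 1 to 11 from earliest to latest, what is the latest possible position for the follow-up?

The follow-up must come before the vendor quote — 1 message forced after it.
Everything else can be placed before the follow-up in some valid order, so the follow-up can sit as late as position 11 − 1 = 10.

10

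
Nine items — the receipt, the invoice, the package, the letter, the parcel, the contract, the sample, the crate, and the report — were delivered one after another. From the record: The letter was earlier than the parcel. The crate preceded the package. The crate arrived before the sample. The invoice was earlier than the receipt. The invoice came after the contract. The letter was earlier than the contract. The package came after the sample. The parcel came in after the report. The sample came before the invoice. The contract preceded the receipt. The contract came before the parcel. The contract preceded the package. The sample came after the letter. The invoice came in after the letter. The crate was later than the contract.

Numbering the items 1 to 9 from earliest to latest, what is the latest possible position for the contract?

3

The contract must come before the crate, the invoice, the package, the parcel, the receipt, and the sample — 6 items forced after it.
Everything else can be placed before the contract in some valid order, so the contract can sit as late as position 9 − 6 = 3.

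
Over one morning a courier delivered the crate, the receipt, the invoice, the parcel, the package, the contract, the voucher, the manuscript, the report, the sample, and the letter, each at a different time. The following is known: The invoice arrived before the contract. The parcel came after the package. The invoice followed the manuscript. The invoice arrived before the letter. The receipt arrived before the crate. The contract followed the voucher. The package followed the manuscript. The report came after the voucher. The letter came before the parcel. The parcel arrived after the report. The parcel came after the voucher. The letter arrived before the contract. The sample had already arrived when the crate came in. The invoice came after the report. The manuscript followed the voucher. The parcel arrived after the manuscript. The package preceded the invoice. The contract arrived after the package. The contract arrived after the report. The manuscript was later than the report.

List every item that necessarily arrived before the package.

Directly stated before the package: the manuscript.
The report reaches the package via the report → the manuscript → the package.
The voucher reaches the package via the voucher → the manuscript → the package.

the manuscript, the report, the voucher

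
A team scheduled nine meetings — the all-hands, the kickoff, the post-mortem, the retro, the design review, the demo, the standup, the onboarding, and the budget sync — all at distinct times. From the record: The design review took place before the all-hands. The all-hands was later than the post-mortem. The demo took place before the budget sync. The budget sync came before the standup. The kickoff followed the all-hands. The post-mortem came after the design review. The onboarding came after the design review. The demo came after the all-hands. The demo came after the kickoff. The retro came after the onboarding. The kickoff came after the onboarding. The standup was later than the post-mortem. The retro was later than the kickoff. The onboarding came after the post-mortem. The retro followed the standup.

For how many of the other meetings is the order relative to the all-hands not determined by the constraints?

Forced before the all-hands: the design review and the post-mortem; forced after the all-hands: the budget sync, the demo, the kickoff, the retro, and the standup.
That leaves the onboarding with no forced order relative to the all-hands — 1.

1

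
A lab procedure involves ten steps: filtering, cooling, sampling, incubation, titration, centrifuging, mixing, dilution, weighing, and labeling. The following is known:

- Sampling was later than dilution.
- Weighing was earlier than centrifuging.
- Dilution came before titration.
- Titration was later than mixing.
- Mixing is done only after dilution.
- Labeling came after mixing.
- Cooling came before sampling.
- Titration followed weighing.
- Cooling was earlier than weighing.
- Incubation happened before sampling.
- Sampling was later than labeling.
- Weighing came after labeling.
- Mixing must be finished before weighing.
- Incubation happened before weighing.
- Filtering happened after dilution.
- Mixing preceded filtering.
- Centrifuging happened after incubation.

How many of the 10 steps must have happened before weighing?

Directly stated before weighing: cooling, incubation, labeling, and mixing.
Dilution reaches weighing via dilution → mixing → weighing.
That's cooling, dilution, incubation, labeling, and mixing — 5 in all.

5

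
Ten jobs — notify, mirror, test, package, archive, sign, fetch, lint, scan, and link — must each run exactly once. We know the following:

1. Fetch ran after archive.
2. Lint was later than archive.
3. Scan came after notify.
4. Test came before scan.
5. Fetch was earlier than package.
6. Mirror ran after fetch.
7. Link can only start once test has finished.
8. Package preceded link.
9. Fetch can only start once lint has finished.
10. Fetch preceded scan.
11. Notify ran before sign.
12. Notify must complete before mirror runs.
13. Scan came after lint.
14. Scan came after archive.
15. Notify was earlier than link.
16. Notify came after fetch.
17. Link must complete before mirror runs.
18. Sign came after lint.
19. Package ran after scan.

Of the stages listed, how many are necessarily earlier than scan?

Directly stated before scan: archive, fetch, lint, notify, and test.
That's archive, fetch, lint, notify, and test — 5 in all.

5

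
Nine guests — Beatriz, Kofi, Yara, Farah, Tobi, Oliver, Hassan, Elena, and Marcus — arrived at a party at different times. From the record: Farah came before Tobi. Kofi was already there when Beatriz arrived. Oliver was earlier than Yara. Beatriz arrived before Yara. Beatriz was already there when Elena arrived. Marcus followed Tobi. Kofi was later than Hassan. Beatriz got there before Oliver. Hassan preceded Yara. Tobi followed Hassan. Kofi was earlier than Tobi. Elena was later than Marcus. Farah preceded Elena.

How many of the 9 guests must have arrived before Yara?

Directly stated before Yara: Beatriz, Hassan, and Oliver.
Kofi reaches Yara via Kofi → Beatriz → Yara.
No chain forces Elena (or any of the others) ahead of Yara.
That's Beatriz, Hassan, Kofi, and Oliver — 4 in all.

4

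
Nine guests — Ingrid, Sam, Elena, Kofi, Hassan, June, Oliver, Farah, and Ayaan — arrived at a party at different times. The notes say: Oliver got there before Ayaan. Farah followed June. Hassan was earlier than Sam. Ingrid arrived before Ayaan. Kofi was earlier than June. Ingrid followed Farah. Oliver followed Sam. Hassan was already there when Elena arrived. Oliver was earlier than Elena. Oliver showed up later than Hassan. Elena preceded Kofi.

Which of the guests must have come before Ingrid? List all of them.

Elena, Farah, Hassan, June, Kofi, Oliver, Sam

Directly stated before Ingrid: Farah.
Elena reaches Ingrid via Elena → Kofi → June → Farah → Ingrid.
Hassan reaches Ingrid via Hassan → Elena → Kofi → June → Farah → Ingrid.
June reaches Ingrid via June → Farah → Ingrid.
Likewise Kofi, Oliver, and Sam each reach Ingrid by chaining the stated constraints.
No chain forces Ayaan ahead of Ingrid.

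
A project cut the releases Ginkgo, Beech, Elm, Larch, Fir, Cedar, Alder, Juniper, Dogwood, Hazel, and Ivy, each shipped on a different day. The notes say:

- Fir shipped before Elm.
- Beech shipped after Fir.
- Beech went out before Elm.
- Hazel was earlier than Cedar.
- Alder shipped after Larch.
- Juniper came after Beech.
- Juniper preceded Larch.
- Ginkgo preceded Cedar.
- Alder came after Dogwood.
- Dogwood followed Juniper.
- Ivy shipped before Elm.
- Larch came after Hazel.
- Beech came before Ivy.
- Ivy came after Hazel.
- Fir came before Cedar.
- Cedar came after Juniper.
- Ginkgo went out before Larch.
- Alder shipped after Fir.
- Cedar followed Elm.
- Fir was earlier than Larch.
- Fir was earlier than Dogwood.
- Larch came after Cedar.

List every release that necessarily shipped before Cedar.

Beech, Elm, Fir, Ginkgo, Hazel, Ivy, Juniper

Directly stated before Cedar: Elm, Fir, Ginkgo, Hazel, and Juniper.
Beech reaches Cedar via Beech → Elm → Cedar.
Ivy reaches Cedar via Ivy → Elm → Cedar.
No chain forces Dogwood (or any of the others) ahead of Cedar.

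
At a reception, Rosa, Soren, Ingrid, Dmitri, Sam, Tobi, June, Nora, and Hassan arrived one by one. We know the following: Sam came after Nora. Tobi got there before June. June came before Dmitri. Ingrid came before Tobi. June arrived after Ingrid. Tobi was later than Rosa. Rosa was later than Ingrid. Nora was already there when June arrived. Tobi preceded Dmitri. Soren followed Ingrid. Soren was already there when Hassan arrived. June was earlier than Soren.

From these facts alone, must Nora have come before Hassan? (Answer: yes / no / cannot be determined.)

yes

Chain the constraints: Nora → June → Soren → Hassan. Each link is directly stated, so Nora comes before Hassan.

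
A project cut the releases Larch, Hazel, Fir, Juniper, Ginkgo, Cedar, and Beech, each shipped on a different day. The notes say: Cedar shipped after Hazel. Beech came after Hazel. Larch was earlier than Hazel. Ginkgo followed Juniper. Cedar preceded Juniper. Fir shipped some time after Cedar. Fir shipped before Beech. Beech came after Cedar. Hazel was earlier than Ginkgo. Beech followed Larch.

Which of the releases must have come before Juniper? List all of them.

Directly stated before Juniper: Cedar.
Hazel reaches Juniper via Hazel → Cedar → Juniper.
Larch reaches Juniper via Larch → Hazel → Cedar → Juniper.

Cedar, Hazel, Larch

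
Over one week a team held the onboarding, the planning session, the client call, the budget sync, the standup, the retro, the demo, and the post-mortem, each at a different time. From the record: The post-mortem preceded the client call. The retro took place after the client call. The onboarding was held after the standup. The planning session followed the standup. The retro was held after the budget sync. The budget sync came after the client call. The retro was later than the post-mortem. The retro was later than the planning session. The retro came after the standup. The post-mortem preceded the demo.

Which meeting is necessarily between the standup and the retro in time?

Tracing the constraints gives the standup → the planning session → the retro, so the planning session sits after the standup and before the retro.
No other meeting is forced both after the standup and before the retro.

the planning session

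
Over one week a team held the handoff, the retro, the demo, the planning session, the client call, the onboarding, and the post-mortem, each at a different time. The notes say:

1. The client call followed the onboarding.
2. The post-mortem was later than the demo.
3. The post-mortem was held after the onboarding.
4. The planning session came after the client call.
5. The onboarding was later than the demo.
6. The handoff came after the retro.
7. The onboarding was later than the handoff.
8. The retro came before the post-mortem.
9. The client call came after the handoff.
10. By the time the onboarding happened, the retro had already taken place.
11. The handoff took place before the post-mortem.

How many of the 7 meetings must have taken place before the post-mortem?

4

Directly stated before the post-mortem: the demo, the handoff, the onboarding, and the retro.
No chain forces the planning session (or any of the others) ahead of the post-mortem.
That's the demo, the handoff, the onboarding, and the retro — 4 in all.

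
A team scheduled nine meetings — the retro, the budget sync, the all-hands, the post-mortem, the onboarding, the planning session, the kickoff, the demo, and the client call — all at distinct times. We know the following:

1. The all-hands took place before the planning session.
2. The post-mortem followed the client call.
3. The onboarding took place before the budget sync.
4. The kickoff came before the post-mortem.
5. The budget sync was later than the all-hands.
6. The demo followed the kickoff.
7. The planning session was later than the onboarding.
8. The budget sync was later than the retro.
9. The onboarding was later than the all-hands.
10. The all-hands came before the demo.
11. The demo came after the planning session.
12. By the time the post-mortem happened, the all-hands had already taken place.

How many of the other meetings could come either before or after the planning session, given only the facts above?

Forced before the planning session: the all-hands and the onboarding; forced after the planning session: the demo.
That leaves the budget sync, the client call, the kickoff, the post-mortem, and the retro with no forced order relative to the planning session — 5.

5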